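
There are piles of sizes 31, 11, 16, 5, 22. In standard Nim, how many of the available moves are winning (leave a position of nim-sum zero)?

3

Compute the nim-sum pairwise:
31 ^ 11 = 20
20 ^ 16 = 4
4 ^ 5 = 1
1 ^ 22 = 23
The overall nim-sum is X = 23. A pile of size p has a winning move iff p XOR X < p (reduce it to p XOR X).
  31: 31 XOR 23 = 8 < 31 — winning move (to 8).
  11: 11 XOR 23 = 28 ≥ 11 — no move.
  16: 16 XOR 23 = 7 < 16 — winning move (to 7).
  5: 5 XOR 23 = 18 ≥ 5 — no move.
  22: 22 XOR 23 = 1 < 22 — winning move (to 1).
That gives 3 winning moves.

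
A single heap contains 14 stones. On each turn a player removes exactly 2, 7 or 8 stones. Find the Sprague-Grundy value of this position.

Grundy values for subtraction set {2, 7, 8}:
g(0) = mex{} = 0
g(1) = mex{} = 0
g(2) = mex{0} = 1
g(3) = mex{0} = 1
g(4) = mex{1} = 0
g(5) = mex{1} = 0
g(6) = mex{0} = 1
g(7) = mex{0} = 1
g(8) = mex{0,1} = 2
g(9) = mex{0,1} = 2
g(10) = mex{1,2} = 0
g(11) = mex{0,1,2} = 3
g(12) = mex{0} = 1
g(13) = mex{0,1,3} = 2
g(14) = mex{1} = 0
So g(14) = 0.

0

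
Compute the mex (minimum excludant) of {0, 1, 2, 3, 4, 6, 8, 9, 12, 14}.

5

The values 0, 1, 2, 3, 4 are all present; 5 is the first non-negative integer missing from the set.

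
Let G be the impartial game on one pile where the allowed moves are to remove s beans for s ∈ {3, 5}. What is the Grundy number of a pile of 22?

Compute g(0), g(1), … for moves {3, 5}:
k:     0  1  2  3  4  5  6  7  8  9 10 11 12 13 14 15 16 17 18 19 20 21 22
g(k):  0  0  0  1  1  1  2  2  0  0  0  1  1  1  2  2  0  0  0  1  1  1  2
So g(22) = 2.

2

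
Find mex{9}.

0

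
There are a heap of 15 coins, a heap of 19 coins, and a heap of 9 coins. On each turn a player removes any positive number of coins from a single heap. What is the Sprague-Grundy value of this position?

Nim-sum: 15 ⊕ 19 ⊕ 9 = 21.

21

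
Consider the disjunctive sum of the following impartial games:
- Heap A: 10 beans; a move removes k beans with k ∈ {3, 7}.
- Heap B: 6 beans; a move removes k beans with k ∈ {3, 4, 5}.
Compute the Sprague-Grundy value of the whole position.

Grundy values for heap A (subtraction set {3, 7}):
k:     0  1  2  3  4  5  6  7  8  9 10
g(k):  0  0  0  1  1  1  0  2  2  1  0
So g(10) = 0.
Grundy values for heap B (subtraction set {3, 4, 5}):
g(0) = mex{} = 0
g(1) = mex{} = 0
g(2) = mex{} = 0
g(3) = mex{0} = 1
g(4) = mex{0} = 1
g(5) = mex{0} = 1
g(6) = mex{0,1} = 2
So g(6) = 2.
By the Sprague-Grundy theorem, the Grundy value of a sum of independent games is the XOR of the component values.
Combined value = 0 XOR 2 = 2.

2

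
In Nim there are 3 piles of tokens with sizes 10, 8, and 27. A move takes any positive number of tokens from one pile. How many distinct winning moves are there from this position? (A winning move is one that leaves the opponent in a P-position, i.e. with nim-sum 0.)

Compute the nim-sum pairwise:
10 ^ 8 = 2
2 ^ 27 = 25
The overall nim-sum is X = 25. A pile of size p has a winning move iff p XOR X < p (reduce it to p XOR X).
  10: 10 XOR 25 = 19 ≥ 10 — no move.
  8: 8 XOR 25 = 17 ≥ 8 — no move.
  27: 27 XOR 25 = 2 < 27 — winning move (to 2).
That gives 1 winning move.

1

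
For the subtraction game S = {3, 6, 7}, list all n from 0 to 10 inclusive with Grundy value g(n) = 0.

0, 1, 2, 10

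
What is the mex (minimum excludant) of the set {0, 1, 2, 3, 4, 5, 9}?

6

The values 0, 1, 2, 3, 4, 5 are all present; 6 is the first non-negative integer missing from the set.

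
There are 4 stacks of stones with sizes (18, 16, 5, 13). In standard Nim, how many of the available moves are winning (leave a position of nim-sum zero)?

1

In binary:
  10010  (18)
  10000  (16)
  00101  (5)
  01101  (13)
  -----
  01010  (10)
The overall nim-sum is X = 10. A stack of size p has a winning move iff p XOR X < p (reduce it to p XOR X).
  18: 18 XOR 10 = 24 ≥ 18 — no move.
  16: 16 XOR 10 = 26 ≥ 16 — no move.
  5: 5 XOR 10 = 15 ≥ 5 — no move.
  13: 13 XOR 10 = 7 < 13 — winning move (to 7).
That gives 1 winning move.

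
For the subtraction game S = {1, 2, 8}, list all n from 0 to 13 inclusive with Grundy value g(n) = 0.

0, 3, 6, 9, 12

Build the Grundy sequence with g(k) = mex{g(k−s) : s ∈ {1, 2, 8}, s ≤ k}:
k:     0  1  2  3  4  5  6  7  8  9 10 11 12 13
g(k):  0  1  2  0  1  2  0  1  2  0  1  2  0  1
The P-positions (g = 0) in 0..13 are 0, 3, 6, 9, 12.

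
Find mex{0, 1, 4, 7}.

The values 0, 1 are all present; 2 is the first non-negative integer missing from the set.

2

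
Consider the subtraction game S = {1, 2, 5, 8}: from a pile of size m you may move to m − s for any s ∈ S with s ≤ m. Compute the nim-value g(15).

Compute g(0), g(1), … for moves {1, 2, 5, 8}:
k:     0  1  2  3  4  5  6  7  8  9 10 11 12 13 14 15
g(k):  0  1  2  0  1  2  0  1  2  0  1  2  0  1  2  0
So g(15) = 0.

0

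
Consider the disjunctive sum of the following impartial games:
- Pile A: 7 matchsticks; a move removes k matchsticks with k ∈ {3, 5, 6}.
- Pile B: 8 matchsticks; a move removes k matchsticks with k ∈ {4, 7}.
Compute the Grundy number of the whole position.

Build the Grundy sequence for pile A with g(k) = mex{g(k−s) : s ∈ {3, 5, 6}, s ≤ k}:
g(0) = mex{} = 0
g(1) = mex{} = 0
g(2) = mex{} = 0
g(3) = mex{0} = 1
g(4) = mex{0} = 1
g(5) = mex{0} = 1
g(6) = mex{0,1} = 2
g(7) = mex{0,1} = 2
So g(7) = 2.
Grundy values for pile B (subtraction set {4, 7}):
g(0) = mex{} = 0
g(1) = mex{} = 0
g(2) = mex{} = 0
g(3) = mex{} = 0
g(4) = mex{0} = 1
g(5) = mex{0} = 1
g(6) = mex{0} = 1
g(7) = mex{0} = 1
g(8) = mex{0,1} = 2
So g(8) = 2.
By the Sprague-Grundy theorem, the Grundy value of a sum of independent games is the XOR of the component values.
Combined value = 2 XOR 2 = 0.

0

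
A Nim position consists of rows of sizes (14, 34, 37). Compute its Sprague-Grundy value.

9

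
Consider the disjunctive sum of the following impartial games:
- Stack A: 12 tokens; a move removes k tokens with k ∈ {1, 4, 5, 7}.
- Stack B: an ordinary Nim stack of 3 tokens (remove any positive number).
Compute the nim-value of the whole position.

1

For stack A, compute g(0), g(1), … with moves {1, 4, 5, 7}:
g(0) = mex{} = 0
g(1) = mex{0} = 1
g(2) = mex{1} = 0
g(3) = mex{0} = 1
g(4) = mex{0,1} = 2
g(5) = mex{0,1,2} = 3
g(6) = mex{0,1,3} = 2
g(7) = mex{0,1,2} = 3
g(8) = mex{1,2,3} = 0
g(9) = mex{0,2,3} = 1
g(10) = mex{1,2,3} = 0
g(11) = mex{0,2,3} = 1
g(12) = mex{0,1,3} = 2
So g(12) = 2.
Stack B is a plain Nim stack of size 3, so its Grundy value is 3.
The value of a disjunctive sum is the nim-sum of the parts.
Combined value = 2 ⊕ 3 = 1.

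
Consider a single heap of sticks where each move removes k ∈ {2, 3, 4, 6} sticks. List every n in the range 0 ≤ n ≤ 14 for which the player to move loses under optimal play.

0, 1, 8, 9

Compute g(0), g(1), … for moves {2, 3, 4, 6}:
g(0) = mex{} = 0
g(1) = mex{} = 0
g(2) = mex{0} = 1
g(3) = mex{0} = 1
g(4) = mex{0,1} = 2
g(5) = mex{0,1} = 2
g(6) = mex{0,1,2} = 3
g(7) = mex{0,1,2} = 3
g(8) = mex{1,2,3} = 0
g(9) = mex{1,2,3} = 0
g(10) = mex{0,2,3} = 1
g(11) = mex{0,2,3} = 1
g(12) = mex{0,1,3} = 2
g(13) = mex{0,1,3} = 2
g(14) = mex{0,1,2} = 3
The P-positions (g = 0) in 0..14 are 0, 1, 8, 9.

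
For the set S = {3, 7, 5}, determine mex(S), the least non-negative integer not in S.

0 is not in the set, so the mex is 0.

0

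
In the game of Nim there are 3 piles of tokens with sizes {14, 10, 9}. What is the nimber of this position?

13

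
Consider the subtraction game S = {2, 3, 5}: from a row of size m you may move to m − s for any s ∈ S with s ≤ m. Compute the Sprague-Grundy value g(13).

Compute g(0), g(1), … for moves {2, 3, 5}:
g(0) = mex{} = 0
g(1) = mex{} = 0
g(2) = mex{0} = 1
g(3) = mex{0} = 1
g(4) = mex{0,1} = 2
g(5) = mex{0,1} = 2
g(6) = mex{0,1,2} = 3
g(7) = mex{1,2} = 0
g(8) = mex{1,2,3} = 0
g(9) = mex{0,2,3} = 1
g(10) = mex{0,2} = 1
g(11) = mex{0,1,3} = 2
g(12) = mex{0,1} = 2
g(13) = mex{0,1,2} = 3
So g(13) = 3.

3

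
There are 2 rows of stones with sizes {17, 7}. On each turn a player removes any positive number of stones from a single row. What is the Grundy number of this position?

Nim-sum: 17 ⊕ 7 = 22.

22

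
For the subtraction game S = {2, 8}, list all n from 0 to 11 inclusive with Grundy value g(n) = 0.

Build the Grundy sequence with g(k) = mex{g(k−s) : s ∈ {2, 8}, s ≤ k}:
g(0) = mex{} = 0
g(1) = mex{} = 0
g(2) = mex{0} = 1
g(3) = mex{0} = 1
g(4) = mex{1} = 0
g(5) = mex{1} = 0
g(6) = mex{0} = 1
g(7) = mex{0} = 1
g(8) = mex{0,1} = 2
g(9) = mex{0,1} = 2
g(10) = mex{1,2} = 0
g(11) = mex{1,2} = 0
The P-positions (g = 0) in 0..11 are 0, 1, 4, 5, 10, 11.

0, 1, 4, 5, 10, 11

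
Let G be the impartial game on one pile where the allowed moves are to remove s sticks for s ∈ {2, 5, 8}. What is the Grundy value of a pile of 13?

Build the Grundy sequence with g(k) = mex{g(k−s) : s ∈ {2, 5, 8}, s ≤ k}:
k:     0  1  2  3  4  5  6  7  8  9 10 11 12 13
g(k):  0  0  1  1  0  2  1  0  2  1  0  0  1  1
So g(13) = 1.

1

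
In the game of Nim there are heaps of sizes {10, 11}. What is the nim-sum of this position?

Nim-sum: 10 XOR 11 = 1.

1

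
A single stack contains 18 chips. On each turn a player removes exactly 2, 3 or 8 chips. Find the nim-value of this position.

1

Grundy values for subtraction set {2, 3, 8}:
k:     0  1  2  3  4  5  6  7  8  9 10 11 12 13 14 15 16 17 18
g(k):  0  0  1  1  2  0  0  1  1  2  0  0  1  1  2  0  0  1  1
So g(18) = 1.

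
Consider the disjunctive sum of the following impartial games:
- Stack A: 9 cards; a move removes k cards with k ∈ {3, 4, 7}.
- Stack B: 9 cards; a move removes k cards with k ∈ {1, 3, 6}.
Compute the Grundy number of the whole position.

3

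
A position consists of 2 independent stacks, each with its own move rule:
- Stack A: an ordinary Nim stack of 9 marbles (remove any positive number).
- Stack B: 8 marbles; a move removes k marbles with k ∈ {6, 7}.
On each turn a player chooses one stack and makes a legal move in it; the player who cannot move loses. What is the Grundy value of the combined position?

8

Stack A is a plain Nim stack of size 9, so its Grundy value is 9.
For stack B, compute g(0), g(1), … with moves {6, 7}:
g(0) = mex{} = 0
g(1) = mex{} = 0
g(2) = mex{} = 0
g(3) = mex{} = 0
g(4) = mex{} = 0
g(5) = mex{} = 0
g(6) = mex{0} = 1
g(7) = mex{0} = 1
g(8) = mex{0} = 1
So g(8) = 1.
By the Sprague-Grundy theorem, the Grundy value of a sum of independent games is the XOR of the component values.
Combined value = 9 ⊕ 1 = 8.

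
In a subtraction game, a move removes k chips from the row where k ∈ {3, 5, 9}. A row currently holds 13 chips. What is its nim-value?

Compute g(0), g(1), … for moves {3, 5, 9}:
g(0) = mex{} = 0
g(1) = mex{} = 0
g(2) = mex{} = 0
g(3) = mex{0} = 1
g(4) = mex{0} = 1
g(5) = mex{0} = 1
g(6) = mex{0,1} = 2
g(7) = mex{0,1} = 2
g(8) = mex{1} = 0
g(9) = mex{0,1,2} = 3
g(10) = mex{0,1,2} = 3
g(11) = mex{0,2} = 1
g(12) = mex{1,2,3} = 0
g(13) = mex{0,1,3} = 2
So g(13) = 2.

2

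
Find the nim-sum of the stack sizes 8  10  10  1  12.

5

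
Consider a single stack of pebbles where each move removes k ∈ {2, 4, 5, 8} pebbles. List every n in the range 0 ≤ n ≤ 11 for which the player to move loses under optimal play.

Grundy values for subtraction set {2, 4, 5, 8}:
k:     0  1  2  3  4  5  6  7  8  9 10 11
g(k):  0  0  1  1  2  2  3  0  4  1  0  2
The P-positions (g = 0) in 0..11 are 0, 1, 7, 10.

0, 1, 7, 10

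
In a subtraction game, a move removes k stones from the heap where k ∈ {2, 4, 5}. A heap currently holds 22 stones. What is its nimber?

Compute g(0), g(1), … for moves {2, 4, 5}:
k:     0  1  2  3  4  5  6  7  8  9 10 11 12 13 14 15 16 17 18 19 20 21 22
g(k):  0  0  1  1  2  2  3  0  0  1  1  2  2  3  0  0  1  1  2  2  3  0  0
So g(22) = 0.

0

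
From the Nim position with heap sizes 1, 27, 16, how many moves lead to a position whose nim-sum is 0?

1

Nim-sum: 1 XOR 27 XOR 16 = 10.
The overall nim-sum is X = 10. A heap of size p has a winning move iff p XOR X < p (reduce it to p XOR X).
  1: 1 XOR 10 = 11 ≥ 1 — no move.
  27: 27 XOR 10 = 17 < 27 — winning move (to 17).
  16: 16 XOR 10 = 26 ≥ 16 — no move.
That gives 1 winning move.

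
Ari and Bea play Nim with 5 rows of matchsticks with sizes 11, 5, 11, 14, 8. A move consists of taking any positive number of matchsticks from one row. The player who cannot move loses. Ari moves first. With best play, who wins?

Compute the nim-sum pairwise:
11 ⊕ 5 = 14
14 ⊕ 11 = 5
5 ⊕ 14 = 11
11 ⊕ 8 = 3
The nim-sum is 3 ≠ 0, so this is an N-position: the player to move can win; Ari has a winning move.

Ari wins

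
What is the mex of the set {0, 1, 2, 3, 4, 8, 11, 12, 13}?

5

The values 0, 1, 2, 3, 4 are all present; 5 is the first non-negative integer missing from the set.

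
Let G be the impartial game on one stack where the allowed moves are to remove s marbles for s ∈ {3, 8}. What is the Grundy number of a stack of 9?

Compute g(0), g(1), … for moves {3, 8}:
k:     0  1  2  3  4  5  6  7  8  9
g(k):  0  0  0  1  1  1  0  0  2  1
So g(9) = 1.

1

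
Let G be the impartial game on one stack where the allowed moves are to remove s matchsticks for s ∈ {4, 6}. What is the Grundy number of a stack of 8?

2

Build the Grundy sequence with g(k) = mex{g(k−s) : s ∈ {4, 6}, s ≤ k}:
g(0) = mex{} = 0
g(1) = mex{} = 0
g(2) = mex{} = 0
g(3) = mex{} = 0
g(4) = mex{0} = 1
g(5) = mex{0} = 1
g(6) = mex{0} = 1
g(7) = mex{0} = 1
g(8) = mex{0,1} = 2
So g(8) = 2.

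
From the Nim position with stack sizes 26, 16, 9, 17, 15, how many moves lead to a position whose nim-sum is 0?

3

Write each in binary and XOR column by column:
  11010  (26)
  10000  (16)
  01001  (9)
  10001  (17)
  01111  (15)
  -----
  11101  (29)
The overall nim-sum is X = 29. A stack of size p has a winning move iff p XOR X < p (reduce it to p XOR X).
  26: 26 XOR 29 = 7 < 26 — winning move (to 7).
  16: 16 XOR 29 = 13 < 16 — winning move (to 13).
  9: 9 XOR 29 = 20 ≥ 9 — no move.
  17: 17 XOR 29 = 12 < 17 — winning move (to 12).
  15: 15 XOR 29 = 18 ≥ 15 — no move.
That gives 3 winning moves.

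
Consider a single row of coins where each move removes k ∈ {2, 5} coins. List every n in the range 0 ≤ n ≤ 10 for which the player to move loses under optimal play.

0, 1, 4, 7, 8

Compute g(0), g(1), … for moves {2, 5}:
g(0) = mex{} = 0
g(1) = mex{} = 0
g(2) = mex{0} = 1
g(3) = mex{0} = 1
g(4) = mex{1} = 0
g(5) = mex{0,1} = 2
g(6) = mex{0} = 1
g(7) = mex{1,2} = 0
g(8) = mex{1} = 0
g(9) = mex{0} = 1
g(10) = mex{0,2} = 1
The P-positions (g = 0) in 0..10 are 0, 1, 4, 7, 8.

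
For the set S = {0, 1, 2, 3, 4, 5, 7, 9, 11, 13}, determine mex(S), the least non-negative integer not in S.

6

The values 0, 1, 2, 3, 4, 5 are all present; 6 is the first non-negative integer missing from the set.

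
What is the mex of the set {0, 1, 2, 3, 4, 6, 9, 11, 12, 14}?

The values 0, 1, 2, 3, 4 are all present; 5 is the first non-negative integer missing from the set.

5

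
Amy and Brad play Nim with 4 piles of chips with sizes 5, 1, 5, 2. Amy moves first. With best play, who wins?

Nim-sum: 5 ^ 1 ^ 5 ^ 2 = 3.
The nim-sum is 3 ≠ 0, so this is an N-position: the player to move can win; Amy has a winning move.

Amy wins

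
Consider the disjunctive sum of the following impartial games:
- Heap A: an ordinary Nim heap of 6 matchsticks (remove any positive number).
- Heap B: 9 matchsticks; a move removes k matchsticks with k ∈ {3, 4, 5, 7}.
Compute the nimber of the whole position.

Heap A is a plain Nim heap of size 6, so its Grundy value is 6.
Grundy values for heap B (subtraction set {3, 4, 5, 7}):
g(0) = mex{} = 0
g(1) = mex{} = 0
g(2) = mex{} = 0
g(3) = mex{0} = 1
g(4) = mex{0} = 1
g(5) = mex{0} = 1
g(6) = mex{0,1} = 2
g(7) = mex{0,1} = 2
g(8) = mex{0,1} = 2
g(9) = mex{0,1,2} = 3
So g(9) = 3.
By the Sprague-Grundy theorem, the Grundy value of a sum of independent games is the XOR of the component values.
Combined value = 6 ⊕ 3 = 5.

5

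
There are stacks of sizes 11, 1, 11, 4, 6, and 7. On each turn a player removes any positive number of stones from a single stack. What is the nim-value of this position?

4

Compute the nim-sum pairwise:
11 ⊕ 1 = 10
10 ⊕ 11 = 1
1 ⊕ 4 = 5
5 ⊕ 6 = 3
3 ⊕ 7 = 4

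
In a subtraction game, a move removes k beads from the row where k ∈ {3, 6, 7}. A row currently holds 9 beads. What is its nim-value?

Build the Grundy sequence with g(k) = mex{g(k−s) : s ∈ {3, 6, 7}, s ≤ k}:
g(0) = mex{} = 0
g(1) = mex{} = 0
g(2) = mex{} = 0
g(3) = mex{0} = 1
g(4) = mex{0} = 1
g(5) = mex{0} = 1
g(6) = mex{0,1} = 2
g(7) = mex{0,1} = 2
g(8) = mex{0,1} = 2
g(9) = mex{0,1,2} = 3
So g(9) = 3.

3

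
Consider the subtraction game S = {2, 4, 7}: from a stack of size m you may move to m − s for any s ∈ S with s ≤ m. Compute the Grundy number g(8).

1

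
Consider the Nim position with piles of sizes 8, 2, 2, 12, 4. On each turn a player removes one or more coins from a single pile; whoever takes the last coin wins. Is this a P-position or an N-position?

P-position

Write each in binary and XOR column by column:
  1000  (8)
  0010  (2)
  0010  (2)
  1100  (12)
  0100  (4)
  ----
  0000  (0)
The nim-sum is 0, so this is a P-position: the player to move is in a losing position under optimal play.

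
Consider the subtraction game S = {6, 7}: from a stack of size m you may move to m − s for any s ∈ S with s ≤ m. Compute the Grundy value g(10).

1

Compute g(0), g(1), … for moves {6, 7}:
g(0) = mex{} = 0
g(1) = mex{} = 0
g(2) = mex{} = 0
g(3) = mex{} = 0
g(4) = mex{} = 0
g(5) = mex{} = 0
g(6) = mex{0} = 1
g(7) = mex{0} = 1
g(8) = mex{0} = 1
g(9) = mex{0} = 1
g(10) = mex{0} = 1
So g(10) = 1.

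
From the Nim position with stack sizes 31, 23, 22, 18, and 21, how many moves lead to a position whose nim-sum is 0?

5

Bitwise XOR of the heap sizes:
  11111  (31)
  10111  (23)
  10110  (22)
  10010  (18)
  10101  (21)
  -----
  11001  (25)
The overall nim-sum is X = 25. A stack of size p has a winning move iff p XOR X < p (reduce it to p XOR X).
  31: 31 XOR 25 = 6 < 31 — winning move (to 6).
  23: 23 XOR 25 = 14 < 23 — winning move (to 14).
  22: 22 XOR 25 = 15 < 22 — winning move (to 15).
  18: 18 XOR 25 = 11 < 18 — winning move (to 11).
  21: 21 XOR 25 = 12 < 21 — winning move (to 12).
That gives 5 winning moves.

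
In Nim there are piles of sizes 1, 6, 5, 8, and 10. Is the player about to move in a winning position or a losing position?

Losing position

Compute the nim-sum pairwise:
1 XOR 6 = 7
7 XOR 5 = 2
2 XOR 8 = 10
10 XOR 10 = 0
The nim-sum is 0, so this is a P-position: the player to move is in a losing position under optimal play.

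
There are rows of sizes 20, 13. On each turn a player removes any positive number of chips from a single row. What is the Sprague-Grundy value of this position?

Nim-sum: 20 ⊕ 13 = 25.

25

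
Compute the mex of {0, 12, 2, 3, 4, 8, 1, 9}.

The values 0, 1, 2, 3, 4 are all present; 5 is the first non-negative integer missing from the set.

5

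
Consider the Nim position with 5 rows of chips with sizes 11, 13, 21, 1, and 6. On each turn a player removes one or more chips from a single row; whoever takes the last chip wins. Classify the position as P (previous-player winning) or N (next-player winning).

N-position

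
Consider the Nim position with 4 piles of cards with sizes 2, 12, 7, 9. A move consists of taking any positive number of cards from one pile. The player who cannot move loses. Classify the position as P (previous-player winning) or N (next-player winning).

Write each in binary and XOR column by column:
  0010  (2)
  1100  (12)
  0111  (7)
  1001  (9)
  ----
  0000  (0)
The nim-sum is 0, so this is a P-position: the player to move is in a losing position under optimal play.

P-position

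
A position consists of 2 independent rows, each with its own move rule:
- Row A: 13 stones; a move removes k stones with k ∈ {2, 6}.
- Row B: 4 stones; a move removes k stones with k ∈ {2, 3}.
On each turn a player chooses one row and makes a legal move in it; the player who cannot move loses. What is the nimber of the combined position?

2

Build the Grundy sequence for row A with g(k) = mex{g(k−s) : s ∈ {2, 6}, s ≤ k}:
k:     0  1  2  3  4  5  6  7  8  9 10 11 12 13
g(k):  0  0  1  1  0  0  1  1  0  0  1  1  0  0
So g(13) = 0.
For row B, compute g(0), g(1), … with moves {2, 3}:
k:     0  1  2  3  4
g(k):  0  0  1  1  2
So g(4) = 2.
The value of a disjunctive sum is the nim-sum of the parts.
Combined value = 0 XOR 2 = 2.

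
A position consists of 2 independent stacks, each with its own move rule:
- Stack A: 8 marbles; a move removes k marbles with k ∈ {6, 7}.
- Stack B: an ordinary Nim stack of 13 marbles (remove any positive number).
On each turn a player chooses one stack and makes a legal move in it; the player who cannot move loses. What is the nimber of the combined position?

12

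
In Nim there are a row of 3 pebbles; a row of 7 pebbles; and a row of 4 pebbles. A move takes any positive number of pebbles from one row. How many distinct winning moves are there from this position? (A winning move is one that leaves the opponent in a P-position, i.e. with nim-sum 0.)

0

Nim-sum: 3 XOR 7 XOR 4 = 0.
The nim-sum is already 0, so every move leaves a nonzero nim-sum — there are no winning moves.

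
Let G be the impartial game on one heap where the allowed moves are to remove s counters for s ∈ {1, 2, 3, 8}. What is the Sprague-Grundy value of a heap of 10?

Grundy values for subtraction set {1, 2, 3, 8}:
g(0) = mex{} = 0
g(1) = mex{0} = 1
g(2) = mex{0,1} = 2
g(3) = mex{0,1,2} = 3
g(4) = mex{1,2,3} = 0
g(5) = mex{0,2,3} = 1
g(6) = mex{0,1,3} = 2
g(7) = mex{0,1,2} = 3
g(8) = mex{0,1,2,3} = 4
g(9) = mex{1,2,3,4} = 0
g(10) = mex{0,2,3,4} = 1
So g(10) = 1.

1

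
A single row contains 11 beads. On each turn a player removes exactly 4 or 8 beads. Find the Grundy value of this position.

2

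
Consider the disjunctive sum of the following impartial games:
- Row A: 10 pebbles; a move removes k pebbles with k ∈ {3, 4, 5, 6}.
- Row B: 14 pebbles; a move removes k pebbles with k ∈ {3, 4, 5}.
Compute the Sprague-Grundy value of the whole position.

2

Build the Grundy sequence for row A with g(k) = mex{g(k−s) : s ∈ {3, 4, 5, 6}, s ≤ k}:
g(0) = mex{} = 0
g(1) = mex{} = 0
g(2) = mex{} = 0
g(3) = mex{0} = 1
g(4) = mex{0} = 1
g(5) = mex{0} = 1
g(6) = mex{0,1} = 2
g(7) = mex{0,1} = 2
g(8) = mex{0,1} = 2
g(9) = mex{1,2} = 0
g(10) = mex{1,2} = 0
So g(10) = 0.
Grundy values for row B (subtraction set {3, 4, 5}):
k:     0  1  2  3  4  5  6  7  8  9 10 11 12 13 14
g(k):  0  0  0  1  1  1  2  2  0  0  0  1  1  1  2
So g(14) = 2.
By the Sprague-Grundy theorem, the Grundy value of a sum of independent games is the XOR of the component values.
Combined value = 0 ⊕ 2 = 2.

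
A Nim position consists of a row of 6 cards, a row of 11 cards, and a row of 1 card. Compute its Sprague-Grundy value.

Write each in binary and XOR column by column:
  0110  (6)
  1011  (11)
  0001  (1)
  ----
  1100  (12)

12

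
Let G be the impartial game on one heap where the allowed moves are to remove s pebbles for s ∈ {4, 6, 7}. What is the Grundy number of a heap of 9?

Grundy values for subtraction set {4, 6, 7}:
g(0) = mex{} = 0
g(1) = mex{} = 0
g(2) = mex{} = 0
g(3) = mex{} = 0
g(4) = mex{0} = 1
g(5) = mex{0} = 1
g(6) = mex{0} = 1
g(7) = mex{0} = 1
g(8) = mex{0,1} = 2
g(9) = mex{0,1} = 2
So g(9) = 2.

2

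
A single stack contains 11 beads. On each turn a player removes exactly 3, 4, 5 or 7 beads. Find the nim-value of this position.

0

Grundy values for subtraction set {3, 4, 5, 7}:
k:     0  1  2  3  4  5  6  7  8  9 10 11
g(k):  0  0  0  1  1  1  2  2  2  3  0  0
So g(11) = 0.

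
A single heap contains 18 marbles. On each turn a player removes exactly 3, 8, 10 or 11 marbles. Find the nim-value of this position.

4

Build the Grundy sequence with g(k) = mex{g(k−s) : s ∈ {3, 8, 10, 11}, s ≤ k}:
k:     0  1  2  3  4  5  6  7  8  9 10 11 12 13 14 15 16 17 18
g(k):  0  0  0  1  1  1  0  0  2  1  1  3  2  2  2  3  3  3  4
So g(18) = 4.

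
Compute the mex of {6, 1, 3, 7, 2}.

0 is not in the set, so the mex is 0.

0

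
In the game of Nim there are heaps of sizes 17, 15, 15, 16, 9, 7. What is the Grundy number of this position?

15

Write each in binary and XOR column by column:
  10001  (17)
  01111  (15)
  01111  (15)
  10000  (16)
  01001  (9)
  00111  (7)
  -----
  01111  (15)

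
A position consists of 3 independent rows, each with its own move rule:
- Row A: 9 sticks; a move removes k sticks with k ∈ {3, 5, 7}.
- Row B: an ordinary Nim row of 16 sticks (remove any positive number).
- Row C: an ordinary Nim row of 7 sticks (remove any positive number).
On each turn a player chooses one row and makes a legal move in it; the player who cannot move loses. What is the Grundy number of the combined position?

20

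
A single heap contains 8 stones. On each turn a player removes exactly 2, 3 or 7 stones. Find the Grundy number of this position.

1

Compute g(0), g(1), … for moves {2, 3, 7}:
k:     0  1  2  3  4  5  6  7  8
g(k):  0  0  1  1  2  0  0  1  1
So g(8) = 1.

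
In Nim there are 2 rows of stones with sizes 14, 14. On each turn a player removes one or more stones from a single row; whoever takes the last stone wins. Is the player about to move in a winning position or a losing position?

Compute the nim-sum pairwise:
14 ⊕ 14 = 0
The nim-sum is 0, so this is a P-position: the player to move is in a losing position under optimal play.

Losing position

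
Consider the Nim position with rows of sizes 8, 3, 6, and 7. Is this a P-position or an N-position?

N-position

Bitwise XOR of the heap sizes:
  1000  (8)
  0011  (3)
  0110  (6)
  0111  (7)
  ----
  1010  (10)
The nim-sum is 10 ≠ 0, so this is an N-position: the player to move can win.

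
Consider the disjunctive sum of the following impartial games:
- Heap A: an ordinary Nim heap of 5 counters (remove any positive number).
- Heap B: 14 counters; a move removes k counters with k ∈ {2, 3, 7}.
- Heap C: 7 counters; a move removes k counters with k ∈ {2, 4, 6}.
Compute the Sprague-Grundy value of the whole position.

4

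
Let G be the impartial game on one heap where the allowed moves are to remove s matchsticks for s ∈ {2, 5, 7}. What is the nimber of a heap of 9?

Build the Grundy sequence with g(k) = mex{g(k−s) : s ∈ {2, 5, 7}, s ≤ k}:
k:     0  1  2  3  4  5  6  7  8  9
g(k):  0  0  1  1  0  2  1  3  2  2
So g(9) = 2.

2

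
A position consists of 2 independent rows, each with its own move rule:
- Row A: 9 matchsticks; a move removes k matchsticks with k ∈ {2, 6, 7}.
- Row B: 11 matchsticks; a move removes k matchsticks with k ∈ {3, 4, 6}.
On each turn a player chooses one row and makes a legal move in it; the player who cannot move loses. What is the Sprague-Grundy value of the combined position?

0

Build the Grundy sequence for row A with g(k) = mex{g(k−s) : s ∈ {2, 6, 7}, s ≤ k}:
g(0) = mex{} = 0
g(1) = mex{} = 0
g(2) = mex{0} = 1
g(3) = mex{0} = 1
g(4) = mex{1} = 0
g(5) = mex{1} = 0
g(6) = mex{0} = 1
g(7) = mex{0} = 1
g(8) = mex{0,1} = 2
g(9) = mex{1} = 0
So g(9) = 0.
Grundy values for row B (subtraction set {3, 4, 6}):
k:     0  1  2  3  4  5  6  7  8  9 10 11
g(k):  0  0  0  1  1  1  2  2  2  0  0  0
So g(11) = 0.
The value of a disjunctive sum is the nim-sum of the parts.
Combined value = 0 XOR 0 = 0.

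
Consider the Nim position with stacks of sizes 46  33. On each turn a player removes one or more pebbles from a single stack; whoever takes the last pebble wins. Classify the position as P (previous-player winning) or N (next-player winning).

Nim-sum: 46 ⊕ 33 = 15.
The nim-sum is 15 ≠ 0, so this is an N-position: the player to move can win.

N-position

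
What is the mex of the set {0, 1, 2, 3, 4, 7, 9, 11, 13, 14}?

5

The values 0, 1, 2, 3, 4 are all present; 5 is the first non-negative integer missing from the set.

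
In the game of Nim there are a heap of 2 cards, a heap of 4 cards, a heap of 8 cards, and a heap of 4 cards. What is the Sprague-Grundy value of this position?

10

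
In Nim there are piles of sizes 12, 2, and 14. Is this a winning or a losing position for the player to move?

Nim-sum: 12 ⊕ 2 ⊕ 14 = 0.
The nim-sum is 0, so this is a P-position: the player to move is in a losing position under optimal play.

Losing position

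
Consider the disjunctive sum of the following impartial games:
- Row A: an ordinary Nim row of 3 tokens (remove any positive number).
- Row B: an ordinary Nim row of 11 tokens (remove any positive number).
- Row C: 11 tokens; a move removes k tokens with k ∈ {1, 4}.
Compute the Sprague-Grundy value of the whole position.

Row A is a plain Nim row of size 3, so its Grundy value is 3.
Row B is a plain Nim row of size 11, so its Grundy value is 11.
Grundy values for row C (subtraction set {1, 4}):
g(0) = mex{} = 0
g(1) = mex{0} = 1
g(2) = mex{1} = 0
g(3) = mex{0} = 1
g(4) = mex{0,1} = 2
g(5) = mex{1,2} = 0
g(6) = mex{0} = 1
g(7) = mex{1} = 0
g(8) = mex{0,2} = 1
g(9) = mex{0,1} = 2
g(10) = mex{1,2} = 0
g(11) = mex{0} = 1
So g(11) = 1.
The value of a disjunctive sum is the nim-sum of the parts.
Combined value = 3 XOR 11 XOR 1 = 9.

9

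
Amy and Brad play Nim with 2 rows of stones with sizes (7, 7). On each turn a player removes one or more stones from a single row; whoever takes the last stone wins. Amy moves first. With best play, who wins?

Write each in binary and XOR column by column:
  111  (7)
  111  (7)
  ---
  000  (0)
The nim-sum is 0, so this is a P-position: the player to move is in a losing position under optimal play; Amy is about to move from it and so loses — Brad wins.

Brad wins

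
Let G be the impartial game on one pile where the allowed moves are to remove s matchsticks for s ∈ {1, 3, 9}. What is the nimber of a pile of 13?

1

Build the Grundy sequence with g(k) = mex{g(k−s) : s ∈ {1, 3, 9}, s ≤ k}:
k:     0  1  2  3  4  5  6  7  8  9 10 11 12 13
g(k):  0  1  0  1  0  1  0  1  0  1  0  1  0  1
So g(13) = 1.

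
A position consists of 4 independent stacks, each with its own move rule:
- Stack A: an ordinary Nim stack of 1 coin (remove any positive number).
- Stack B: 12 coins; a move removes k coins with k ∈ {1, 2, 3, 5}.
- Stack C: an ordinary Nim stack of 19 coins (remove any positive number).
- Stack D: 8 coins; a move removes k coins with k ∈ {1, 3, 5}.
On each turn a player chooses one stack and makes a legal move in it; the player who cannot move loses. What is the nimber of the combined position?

18

Stack A is a plain Nim stack of size 1, so its Grundy value is 1.
Build the Grundy sequence for stack B with g(k) = mex{g(k−s) : s ∈ {1, 2, 3, 5}, s ≤ k}:
g(0) = mex{} = 0
g(1) = mex{0} = 1
g(2) = mex{0,1} = 2
g(3) = mex{0,1,2} = 3
g(4) = mex{1,2,3} = 0
g(5) = mex{0,2,3} = 1
g(6) = mex{0,1,3} = 2
g(7) = mex{0,1,2} = 3
g(8) = mex{1,2,3} = 0
g(9) = mex{0,2,3} = 1
g(10) = mex{0,1,3} = 2
g(11) = mex{0,1,2} = 3
g(12) = mex{1,2,3} = 0
So g(12) = 0.
Stack C is a plain Nim stack of size 19, so its Grundy value is 19.
Build the Grundy sequence for stack D with g(k) = mex{g(k−s) : s ∈ {1, 3, 5}, s ≤ k}:
g(0) = mex{} = 0
g(1) = mex{0} = 1
g(2) = mex{1} = 0
g(3) = mex{0} = 1
g(4) = mex{1} = 0
g(5) = mex{0} = 1
g(6) = mex{1} = 0
g(7) = mex{0} = 1
g(8) = mex{1} = 0
So g(8) = 0.
By the Sprague-Grundy theorem, the Grundy value of a sum of independent games is the XOR of the component values.
Combined value = 1 ⊕ 0 ⊕ 19 ⊕ 0 = 18.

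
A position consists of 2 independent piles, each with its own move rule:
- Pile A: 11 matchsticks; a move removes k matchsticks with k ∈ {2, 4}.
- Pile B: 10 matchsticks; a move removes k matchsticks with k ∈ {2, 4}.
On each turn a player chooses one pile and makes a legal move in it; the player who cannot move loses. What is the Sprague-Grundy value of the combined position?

Build the Grundy sequence for pile A with g(k) = mex{g(k−s) : s ∈ {2, 4}, s ≤ k}:
k:     0  1  2  3  4  5  6  7  8  9 10 11
g(k):  0  0  1  1  2  2  0  0  1  1  2  2
So g(11) = 2.
Grundy values for pile B (subtraction set {2, 4}):
g(0) = mex{} = 0
g(1) = mex{} = 0
g(2) = mex{0} = 1
g(3) = mex{0} = 1
g(4) = mex{0,1} = 2
g(5) = mex{0,1} = 2
g(6) = mex{1,2} = 0
g(7) = mex{1,2} = 0
g(8) = mex{0,2} = 1
g(9) = mex{0,2} = 1
g(10) = mex{0,1} = 2
So g(10) = 2.
The value of a disjunctive sum is the nim-sum of the parts.
Combined value = 2 XOR 2 = 0.

0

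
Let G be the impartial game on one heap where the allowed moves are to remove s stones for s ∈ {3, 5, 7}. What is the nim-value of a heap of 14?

Compute g(0), g(1), … for moves {3, 5, 7}:
g(0) = mex{} = 0
g(1) = mex{} = 0
g(2) = mex{} = 0
g(3) = mex{0} = 1
g(4) = mex{0} = 1
g(5) = mex{0} = 1
g(6) = mex{0,1} = 2
g(7) = mex{0,1} = 2
g(8) = mex{0,1} = 2
g(9) = mex{0,1,2} = 3
g(10) = mex{1,2} = 0
g(11) = mex{1,2} = 0
g(12) = mex{1,2,3} = 0
g(13) = mex{0,2} = 1
g(14) = mex{0,2,3} = 1
So g(14) = 1.

1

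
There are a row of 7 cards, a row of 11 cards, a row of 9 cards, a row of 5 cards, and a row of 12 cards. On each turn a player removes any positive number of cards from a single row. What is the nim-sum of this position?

Nim-sum: 7 ⊕ 11 ⊕ 9 ⊕ 5 ⊕ 12 = 12.

12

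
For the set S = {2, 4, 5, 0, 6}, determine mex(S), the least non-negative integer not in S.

0 is in the set but 1 is not, so the mex is 1.

1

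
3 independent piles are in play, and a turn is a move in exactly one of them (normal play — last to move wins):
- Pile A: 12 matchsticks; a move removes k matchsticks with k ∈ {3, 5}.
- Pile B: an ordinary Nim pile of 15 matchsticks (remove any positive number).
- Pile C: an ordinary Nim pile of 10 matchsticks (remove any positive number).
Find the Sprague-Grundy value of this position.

Grundy values for pile A (subtraction set {3, 5}):
g(0) = mex{} = 0
g(1) = mex{} = 0
g(2) = mex{} = 0
g(3) = mex{0} = 1
g(4) = mex{0} = 1
g(5) = mex{0} = 1
g(6) = mex{0,1} = 2
g(7) = mex{0,1} = 2
g(8) = mex{1} = 0
g(9) = mex{1,2} = 0
g(10) = mex{1,2} = 0
g(11) = mex{0,2} = 1
g(12) = mex{0,2} = 1
So g(12) = 1.
Pile B is a plain Nim pile of size 15, so its Grundy value is 15.
Pile C is a plain Nim pile of size 10, so its Grundy value is 10.
The value of a disjunctive sum is the nim-sum of the parts.
Combined value = 1 XOR 15 XOR 10 = 4.

4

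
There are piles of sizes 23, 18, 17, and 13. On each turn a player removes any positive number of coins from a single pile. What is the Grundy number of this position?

Nim-sum: 23 XOR 18 XOR 17 XOR 13 = 25.

25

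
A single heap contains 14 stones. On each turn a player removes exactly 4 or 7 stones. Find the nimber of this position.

Grundy values for subtraction set {4, 7}:
k:     0  1  2  3  4  5  6  7  8  9 10 11 12 13 14
g(k):  0  0  0  0  1  1  1  1  2  2  2  0  0  0  0
So g(14) = 0.

0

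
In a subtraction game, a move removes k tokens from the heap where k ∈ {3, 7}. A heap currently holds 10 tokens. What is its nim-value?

0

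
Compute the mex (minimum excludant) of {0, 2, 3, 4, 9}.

1

0 is in the set but 1 is not, so the mex is 1.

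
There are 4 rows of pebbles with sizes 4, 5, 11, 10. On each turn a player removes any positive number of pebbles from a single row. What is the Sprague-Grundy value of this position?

Nim-sum: 4 ⊕ 5 ⊕ 11 ⊕ 10 = 0.

0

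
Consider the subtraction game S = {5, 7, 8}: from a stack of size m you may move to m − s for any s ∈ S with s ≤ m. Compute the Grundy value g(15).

Build the Grundy sequence with g(k) = mex{g(k−s) : s ∈ {5, 7, 8}, s ≤ k}:
k:     0  1  2  3  4  5  6  7  8  9 10 11 12 13 14 15
g(k):  0  0  0  0  0  1  1  1  1  1  2  2  2  0  0  0
So g(15) = 0.

0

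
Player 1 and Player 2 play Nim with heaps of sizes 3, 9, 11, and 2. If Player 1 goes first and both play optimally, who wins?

Compute the nim-sum pairwise:
3 ^ 9 = 10
10 ^ 11 = 1
1 ^ 2 = 3
The nim-sum is 3 ≠ 0, so this is an N-position: the player to move can win; Player 1 has a winning move.

Player 1 wins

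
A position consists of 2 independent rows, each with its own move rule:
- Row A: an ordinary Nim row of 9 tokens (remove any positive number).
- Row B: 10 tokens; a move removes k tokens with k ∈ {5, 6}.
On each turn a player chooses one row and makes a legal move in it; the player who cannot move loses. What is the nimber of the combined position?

11

Row A is a plain Nim row of size 9, so its Grundy value is 9.
Grundy values for row B (subtraction set {5, 6}):
k:     0  1  2  3  4  5  6  7  8  9 10
g(k):  0  0  0  0  0  1  1  1  1  1  2
So g(10) = 2.
By the Sprague-Grundy theorem, the Grundy value of a sum of independent games is the XOR of the component values.
Combined value = 9 ⊕ 2 = 11.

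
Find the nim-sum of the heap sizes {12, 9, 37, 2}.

34

In binary:
  001100  (12)
  001001  (9)
  100101  (37)
  000010  (2)
  ------
  100010  (34)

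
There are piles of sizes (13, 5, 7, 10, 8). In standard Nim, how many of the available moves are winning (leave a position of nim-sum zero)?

3

Write each in binary and XOR column by column:
  1101  (13)
  0101  (5)
  0111  (7)
  1010  (10)
  1000  (8)
  ----
  1101  (13)
The overall nim-sum is X = 13. A pile of size p has a winning move iff p XOR X < p (reduce it to p XOR X).
  13: 13 XOR 13 = 0 < 13 — winning move (to 0).
  5: 5 XOR 13 = 8 ≥ 5 — no move.
  7: 7 XOR 13 = 10 ≥ 7 — no move.
  10: 10 XOR 13 = 7 < 10 — winning move (to 7).
  8: 8 XOR 13 = 5 < 8 — winning move (to 5).
That gives 3 winning moves.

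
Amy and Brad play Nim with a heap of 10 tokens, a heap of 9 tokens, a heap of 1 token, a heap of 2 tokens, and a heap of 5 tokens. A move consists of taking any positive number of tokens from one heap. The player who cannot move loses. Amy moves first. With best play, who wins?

Amy wins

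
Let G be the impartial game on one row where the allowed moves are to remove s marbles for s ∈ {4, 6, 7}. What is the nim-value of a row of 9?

2

Build the Grundy sequence with g(k) = mex{g(k−s) : s ∈ {4, 6, 7}, s ≤ k}:
k:     0  1  2  3  4  5  6  7  8  9
g(k):  0  0  0  0  1  1  1  1  2  2
So g(9) = 2.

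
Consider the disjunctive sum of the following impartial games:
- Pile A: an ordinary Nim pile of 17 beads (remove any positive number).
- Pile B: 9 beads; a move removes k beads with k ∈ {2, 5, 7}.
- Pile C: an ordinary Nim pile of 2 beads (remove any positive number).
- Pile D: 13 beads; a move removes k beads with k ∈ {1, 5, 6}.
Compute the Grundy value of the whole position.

Pile A is a plain Nim pile of size 17, so its Grundy value is 17.
Grundy values for pile B (subtraction set {2, 5, 7}):
g(0) = mex{} = 0
g(1) = mex{} = 0
g(2) = mex{0} = 1
g(3) = mex{0} = 1
g(4) = mex{1} = 0
g(5) = mex{0,1} = 2
g(6) = mex{0} = 1
g(7) = mex{0,1,2} = 3
g(8) = mex{0,1} = 2
g(9) = mex{0,1,3} = 2
So g(9) = 2.
Pile C is a plain Nim pile of size 2, so its Grundy value is 2.
Build the Grundy sequence for pile D with g(k) = mex{g(k−s) : s ∈ {1, 5, 6}, s ≤ k}:
k:     0  1  2  3  4  5  6  7  8  9 10 11 12 13
g(k):  0  1  0  1  0  1  2  3  2  3  2  0  1  0
So g(13) = 0.
The value of a disjunctive sum is the nim-sum of the parts.
Combined value = 17 XOR 2 XOR 2 XOR 0 = 17.

17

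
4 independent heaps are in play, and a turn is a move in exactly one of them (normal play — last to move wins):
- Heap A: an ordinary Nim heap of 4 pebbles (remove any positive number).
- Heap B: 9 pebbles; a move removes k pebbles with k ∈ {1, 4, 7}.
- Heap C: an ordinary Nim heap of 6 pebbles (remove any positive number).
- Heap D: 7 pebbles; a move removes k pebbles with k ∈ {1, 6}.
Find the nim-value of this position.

3

Heap A is a plain Nim heap of size 4, so its Grundy value is 4.
For heap B, compute g(0), g(1), … with moves {1, 4, 7}:
g(0) = mex{} = 0
g(1) = mex{0} = 1
g(2) = mex{1} = 0
g(3) = mex{0} = 1
g(4) = mex{0,1} = 2
g(5) = mex{1,2} = 0
g(6) = mex{0} = 1
g(7) = mex{0,1} = 2
g(8) = mex{1,2} = 0
g(9) = mex{0} = 1
So g(9) = 1.
Heap C is a plain Nim heap of size 6, so its Grundy value is 6.
For heap D, compute g(0), g(1), … with moves {1, 6}:
k:     0  1  2  3  4  5  6  7
g(k):  0  1  0  1  0  1  2  0
So g(7) = 0.
The value of a disjunctive sum is the nim-sum of the parts.
Combined value = 4 XOR 1 XOR 6 XOR 0 = 3.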